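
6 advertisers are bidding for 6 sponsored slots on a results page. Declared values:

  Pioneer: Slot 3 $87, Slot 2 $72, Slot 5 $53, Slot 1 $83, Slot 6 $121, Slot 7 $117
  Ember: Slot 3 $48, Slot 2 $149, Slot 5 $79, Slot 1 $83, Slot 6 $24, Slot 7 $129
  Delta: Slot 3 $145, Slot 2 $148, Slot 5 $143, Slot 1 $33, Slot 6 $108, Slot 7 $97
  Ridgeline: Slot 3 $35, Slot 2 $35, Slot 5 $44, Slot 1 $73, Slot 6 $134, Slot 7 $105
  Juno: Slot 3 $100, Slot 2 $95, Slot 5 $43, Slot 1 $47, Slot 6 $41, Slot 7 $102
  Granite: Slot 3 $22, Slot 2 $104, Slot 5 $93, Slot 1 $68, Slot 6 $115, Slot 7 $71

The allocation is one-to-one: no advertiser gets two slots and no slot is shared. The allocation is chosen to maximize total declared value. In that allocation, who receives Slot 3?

Juno receives Slot 3.

Optimal: Pioneer→Slot 7 ($117), Ember→Slot 2 ($149), Delta→Slot 5 ($143), Ridgeline→Slot 6 ($134), Juno→Slot 3 ($100), Granite→Slot 1 ($68) — total 117+149+143+134+100+68 = $711.
Column-greedy (each slot in turn goes to its best remaining advertiser) gives $706, worse by 5.
Next-best assignment: Pioneer→Slot 1, Ember→Slot 2, Delta→Slot 3, Ridgeline→Slot 6, Juno→Slot 7, Granite→Slot 5 = $706.
Every other assignment is strictly worse.
Juno's own top slot is Slot 7 ($102), but forcing Juno→Slot 7 and reassigning the rest optimally gives only $706 — worse by 5.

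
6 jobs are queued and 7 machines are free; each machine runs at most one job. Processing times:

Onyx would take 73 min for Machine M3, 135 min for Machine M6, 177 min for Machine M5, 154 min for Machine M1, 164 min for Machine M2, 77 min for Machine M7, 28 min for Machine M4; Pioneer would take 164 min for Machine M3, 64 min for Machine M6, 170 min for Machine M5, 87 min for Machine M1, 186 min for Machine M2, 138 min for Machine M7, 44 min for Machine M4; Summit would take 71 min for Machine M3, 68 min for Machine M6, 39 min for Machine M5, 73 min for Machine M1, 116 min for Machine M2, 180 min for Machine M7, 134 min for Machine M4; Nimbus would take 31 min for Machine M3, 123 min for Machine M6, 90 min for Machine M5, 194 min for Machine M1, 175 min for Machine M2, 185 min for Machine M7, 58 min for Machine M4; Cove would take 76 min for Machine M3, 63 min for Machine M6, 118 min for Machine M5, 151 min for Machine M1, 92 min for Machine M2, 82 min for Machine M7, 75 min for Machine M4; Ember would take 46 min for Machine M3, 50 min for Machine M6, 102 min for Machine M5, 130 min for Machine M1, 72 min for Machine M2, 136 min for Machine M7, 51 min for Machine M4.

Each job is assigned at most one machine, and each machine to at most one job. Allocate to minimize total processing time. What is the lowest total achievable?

Optimal: Onyx→Machine M4 (28 min), Pioneer→Machine M6 (64 min), Summit→Machine M5 (39 min), Nimbus→Machine M3 (31 min), Cove→Machine M7 (82 min), Ember→Machine M2 (72 min) — total 28+64+39+31+82+72 = 316 min.
Min-entry greedy (repeatedly take the single cheapest remaining cell) gives 317 min, worse by 1.
Swapping Onyx↔Summit (Onyx→Machine M5 177 min, Summit→Machine M4 134 min) adds 244.

Minimum total: 316 min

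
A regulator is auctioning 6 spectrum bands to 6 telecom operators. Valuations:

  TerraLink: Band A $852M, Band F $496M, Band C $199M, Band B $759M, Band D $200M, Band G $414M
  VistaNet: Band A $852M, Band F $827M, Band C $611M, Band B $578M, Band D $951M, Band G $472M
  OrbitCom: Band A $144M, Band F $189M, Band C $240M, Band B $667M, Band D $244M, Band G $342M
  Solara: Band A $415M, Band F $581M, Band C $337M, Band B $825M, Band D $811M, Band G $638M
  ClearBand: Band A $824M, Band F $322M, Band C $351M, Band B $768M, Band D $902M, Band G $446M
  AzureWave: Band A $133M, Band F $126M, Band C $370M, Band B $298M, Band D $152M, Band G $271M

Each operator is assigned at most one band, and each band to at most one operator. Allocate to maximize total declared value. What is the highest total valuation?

This is the linear assignment problem.
Optimal: TerraLink→Band A ($852M), VistaNet→Band F ($827M), OrbitCom→Band B ($667M), Solara→Band G ($638M), ClearBand→Band D ($902M), AzureWave→Band C ($370M) — total 852+827+667+638+902+370 = $4256M.
Column-greedy (each band in turn goes to its best remaining operator) gives $4118M, worse by 138.
Next-best assignment: TerraLink→Band A, VistaNet→Band F, OrbitCom→Band G, Solara→Band B, ClearBand→Band D, AzureWave→Band C = $4118M.
Swapping AzureWave↔Solara (AzureWave→Band G $271M, Solara→Band C $337M) loses 400.

Maximum total: $4256M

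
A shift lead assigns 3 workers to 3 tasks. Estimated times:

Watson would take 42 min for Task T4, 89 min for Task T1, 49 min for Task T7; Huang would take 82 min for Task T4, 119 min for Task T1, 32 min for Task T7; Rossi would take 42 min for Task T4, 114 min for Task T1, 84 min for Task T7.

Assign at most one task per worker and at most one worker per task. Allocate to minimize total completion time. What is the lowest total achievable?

Treat this as an assignment problem: match each worker to one task.
Optimal: Watson→Task T1 (89 min), Huang→Task T7 (32 min), Rossi→Task T4 (42 min) — total 89+32+42 = 163 min.
Column-greedy (each task in turn goes to its cheapest remaining worker) gives 188 min, worse by 25.
Swapping Watson↔Rossi (Watson→Task T4 42 min, Rossi→Task T1 114 min) adds 25.

Minimum total: 163 min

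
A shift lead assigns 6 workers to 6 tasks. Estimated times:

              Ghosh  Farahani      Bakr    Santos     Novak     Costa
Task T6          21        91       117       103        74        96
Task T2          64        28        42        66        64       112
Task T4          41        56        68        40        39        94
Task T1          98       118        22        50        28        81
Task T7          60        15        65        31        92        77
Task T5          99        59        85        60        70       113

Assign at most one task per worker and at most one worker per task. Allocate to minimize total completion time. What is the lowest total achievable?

Min total: 247 min

Optimal: Ghosh→Task T6 (21 min), Farahani→Task T2 (28 min), Bakr→Task T1 (22 min), Santos→Task T5 (60 min), Novak→Task T4 (39 min), Costa→Task T7 (77 min) — total 21+28+22+60+39+77 = 247 min.
Column-greedy (each task in turn goes to its cheapest remaining worker) gives 254 min, worse by 7.
Next-best assignment: Ghosh→Task T6, Farahani→Task T2, Bakr→Task T1, Santos→Task T7, Novak→Task T4, Costa→Task T5 = 254 min.
Swapping Santos↔Costa (Santos→Task T7 31 min, Costa→Task T5 113 min) adds 7.
Every other assignment is strictly worse.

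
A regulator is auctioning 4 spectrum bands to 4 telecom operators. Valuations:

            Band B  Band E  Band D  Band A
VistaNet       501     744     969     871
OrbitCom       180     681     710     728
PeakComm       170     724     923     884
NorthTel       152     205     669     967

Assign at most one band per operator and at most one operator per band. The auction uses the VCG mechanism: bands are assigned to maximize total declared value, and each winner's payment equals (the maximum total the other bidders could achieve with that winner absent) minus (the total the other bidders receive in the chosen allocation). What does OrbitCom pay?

OrbitCom pays $269M.

Efficient allocation: VistaNet→Band B ($501M), OrbitCom→Band E ($681M), PeakComm→Band D ($923M), NorthTel→Band A ($967M); total welfare W = $3072M.
OrbitCom receives Band E at value $681M, so the others get W − 681 = $2391M.
Without OrbitCom: best allocation of the remaining 3 bidders over all 4 bands is VistaNet→Band D ($969M), PeakComm→Band E ($724M), NorthTel→Band A ($967M), total $2660M.
VCG payment = (others' best without OrbitCom) − (others' welfare with OrbitCom) = 2660 − 2391 = $269M.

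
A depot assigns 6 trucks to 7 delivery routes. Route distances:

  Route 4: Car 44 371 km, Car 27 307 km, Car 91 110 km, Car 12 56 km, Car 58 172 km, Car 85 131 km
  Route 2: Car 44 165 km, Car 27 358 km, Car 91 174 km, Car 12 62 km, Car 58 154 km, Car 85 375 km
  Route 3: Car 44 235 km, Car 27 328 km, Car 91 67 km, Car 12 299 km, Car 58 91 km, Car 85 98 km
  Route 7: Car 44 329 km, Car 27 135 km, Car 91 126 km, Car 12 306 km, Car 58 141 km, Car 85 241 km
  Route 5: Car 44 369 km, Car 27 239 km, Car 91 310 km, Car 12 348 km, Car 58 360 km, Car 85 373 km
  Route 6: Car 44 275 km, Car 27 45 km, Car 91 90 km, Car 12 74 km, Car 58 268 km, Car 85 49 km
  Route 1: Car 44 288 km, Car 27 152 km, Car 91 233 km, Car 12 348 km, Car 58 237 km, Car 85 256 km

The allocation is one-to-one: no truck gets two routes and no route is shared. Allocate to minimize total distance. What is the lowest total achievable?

Minimum total: 630 km

Optimal: Car 44→Route 2 (165 km), Car 27→Route 1 (152 km), Car 91→Route 3 (67 km), Car 12→Route 4 (56 km), Car 58→Route 7 (141 km), Car 85→Route 6 (49 km) — total 165+152+67+56+141+49 = 630 km.
Min-entry greedy (repeatedly take the single cheapest remaining cell) gives 730 km, worse by 100.
Next-best assignment: Car 44→Route 2, Car 27→Route 1, Car 91→Route 7, Car 12→Route 4, Car 58→Route 3, Car 85→Route 6 = 639 km.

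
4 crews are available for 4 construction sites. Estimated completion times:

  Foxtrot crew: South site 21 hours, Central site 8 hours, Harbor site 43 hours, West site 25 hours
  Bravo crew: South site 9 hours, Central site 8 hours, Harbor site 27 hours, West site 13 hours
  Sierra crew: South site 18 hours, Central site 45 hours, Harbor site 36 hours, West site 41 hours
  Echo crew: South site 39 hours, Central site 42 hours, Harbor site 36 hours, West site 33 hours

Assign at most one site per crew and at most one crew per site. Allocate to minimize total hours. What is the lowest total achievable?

Min total: 75 hours

Optimal: Foxtrot crew→Central site (8 hours), Bravo crew→West site (13 hours), Sierra crew→South site (18 hours), Echo crew→Harbor site (36 hours) — total 8+13+18+36 = 75 hours.
Row-greedy (each crew in turn takes its cheapest remaining site) gives 86 hours, worse by 11.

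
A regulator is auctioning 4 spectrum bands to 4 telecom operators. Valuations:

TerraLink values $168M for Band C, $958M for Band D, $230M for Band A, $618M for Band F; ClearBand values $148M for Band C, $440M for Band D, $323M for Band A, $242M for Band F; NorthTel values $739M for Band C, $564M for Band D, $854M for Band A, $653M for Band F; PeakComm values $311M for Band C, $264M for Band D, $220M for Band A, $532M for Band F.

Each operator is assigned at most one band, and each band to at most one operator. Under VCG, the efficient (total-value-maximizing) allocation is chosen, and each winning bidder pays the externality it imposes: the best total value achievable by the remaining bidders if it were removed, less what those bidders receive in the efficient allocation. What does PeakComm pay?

PeakComm pays $34M.

Efficient allocation: TerraLink→Band D ($958M), ClearBand→Band A ($323M), NorthTel→Band C ($739M), PeakComm→Band F ($532M); total welfare W = $2552M.
PeakComm receives Band F at value $532M, so the others get W − 532 = $2020M.
Without PeakComm: best allocation of the remaining 3 bidders over all 4 bands is TerraLink→Band D ($958M), ClearBand→Band F ($242M), NorthTel→Band A ($854M), total $2054M.
VCG payment = (others' best without PeakComm) − (others' welfare with PeakComm) = 2054 − 2020 = $34M.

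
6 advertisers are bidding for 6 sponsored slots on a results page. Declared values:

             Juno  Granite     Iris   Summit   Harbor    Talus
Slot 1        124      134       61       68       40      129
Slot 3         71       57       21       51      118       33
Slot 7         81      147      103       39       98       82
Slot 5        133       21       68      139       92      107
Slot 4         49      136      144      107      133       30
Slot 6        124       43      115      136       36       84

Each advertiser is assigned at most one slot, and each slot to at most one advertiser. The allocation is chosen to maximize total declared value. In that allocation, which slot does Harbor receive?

Harbor receives Slot 3.

Optimal: Juno→Slot 5 ($133), Granite→Slot 7 ($147), Iris→Slot 4 ($144), Summit→Slot 6 ($136), Harbor→Slot 3 ($118), Talus→Slot 1 ($129) — total 133+147+144+136+118+129 = $807.
Column-greedy (each slot in turn goes to its best remaining advertiser) gives $627, worse by 180.
Every other assignment is strictly worse.
Harbor's own top slot is Slot 4 ($133), but forcing Harbor→Slot 4 and reassigning the rest optimally gives only $734 — worse by 73.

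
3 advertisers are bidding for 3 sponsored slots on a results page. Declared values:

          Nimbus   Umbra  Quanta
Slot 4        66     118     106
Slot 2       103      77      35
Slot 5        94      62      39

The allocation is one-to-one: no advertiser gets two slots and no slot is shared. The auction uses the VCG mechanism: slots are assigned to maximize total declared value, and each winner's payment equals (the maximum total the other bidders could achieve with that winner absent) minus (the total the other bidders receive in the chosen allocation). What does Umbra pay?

Umbra pays $9.

Efficient allocation: Nimbus→Slot 5 ($94), Umbra→Slot 2 ($77), Quanta→Slot 4 ($106); total welfare W = $277.
Umbra receives Slot 2 at value $77, so the others get W − 77 = $200.
Without Umbra: best allocation of the remaining 2 bidders over all 3 slots is Nimbus→Slot 2 ($103), Quanta→Slot 4 ($106), total $209.
VCG payment = (others' best without Umbra) − (others' welfare with Umbra) = 209 − 200 = $9.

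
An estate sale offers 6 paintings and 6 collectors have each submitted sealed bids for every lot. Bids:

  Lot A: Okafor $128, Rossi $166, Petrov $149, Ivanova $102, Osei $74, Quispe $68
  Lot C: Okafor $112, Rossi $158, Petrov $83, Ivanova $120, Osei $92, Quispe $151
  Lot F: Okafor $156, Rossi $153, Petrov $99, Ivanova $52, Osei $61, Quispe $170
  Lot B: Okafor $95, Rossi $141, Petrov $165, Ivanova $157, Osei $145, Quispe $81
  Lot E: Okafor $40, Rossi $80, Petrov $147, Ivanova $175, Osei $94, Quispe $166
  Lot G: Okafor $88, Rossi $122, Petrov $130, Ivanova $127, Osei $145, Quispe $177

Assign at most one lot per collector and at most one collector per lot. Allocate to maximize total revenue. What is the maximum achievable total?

Optimal: Okafor→Lot F ($156), Rossi→Lot C ($158), Petrov→Lot A ($149), Ivanova→Lot E ($175), Osei→Lot B ($145), Quispe→Lot G ($177) — total 156+158+149+175+145+177 = $960.
Column-greedy (each lot in turn goes to its best remaining collector) gives $958, worse by 2.
Swapping Rossi↔Okafor (Rossi→Lot F $153, Okafor→Lot C $112) loses 49.

Max total: $960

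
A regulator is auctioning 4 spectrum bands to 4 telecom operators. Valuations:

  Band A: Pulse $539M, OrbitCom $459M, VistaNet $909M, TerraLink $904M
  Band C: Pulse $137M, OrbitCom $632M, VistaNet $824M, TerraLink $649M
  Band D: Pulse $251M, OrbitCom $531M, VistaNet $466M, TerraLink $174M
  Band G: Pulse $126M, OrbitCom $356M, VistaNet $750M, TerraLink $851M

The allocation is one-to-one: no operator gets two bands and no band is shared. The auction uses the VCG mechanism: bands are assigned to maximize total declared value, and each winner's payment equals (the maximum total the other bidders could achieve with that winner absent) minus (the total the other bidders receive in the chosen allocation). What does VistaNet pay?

VistaNet pays $101M.

Efficient allocation: Pulse→Band A ($539M), OrbitCom→Band D ($531M), VistaNet→Band C ($824M), TerraLink→Band G ($851M); total welfare W = $2745M.
VistaNet receives Band C at value $824M, so the others get W − 824 = $1921M.
Without VistaNet: best allocation of the remaining 3 bidders over all 4 bands is Pulse→Band A ($539M), OrbitCom→Band C ($632M), TerraLink→Band G ($851M), total $2022M.
VCG payment = (others' best without VistaNet) − (others' welfare with VistaNet) = 2022 − 1921 = $101M.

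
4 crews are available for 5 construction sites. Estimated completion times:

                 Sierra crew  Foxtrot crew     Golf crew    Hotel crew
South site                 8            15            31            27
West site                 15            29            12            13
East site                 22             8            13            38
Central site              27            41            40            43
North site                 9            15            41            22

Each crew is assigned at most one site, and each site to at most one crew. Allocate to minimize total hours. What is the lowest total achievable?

Minimum total: 49 hours

Optimal: Sierra crew→South site (8 hours), Foxtrot crew→North site (15 hours), Golf crew→East site (13 hours), Hotel crew→West site (13 hours) — total 8+15+13+13 = 49 hours.
Row-greedy (each crew in turn takes its cheapest remaining site) gives 50 hours, worse by 1.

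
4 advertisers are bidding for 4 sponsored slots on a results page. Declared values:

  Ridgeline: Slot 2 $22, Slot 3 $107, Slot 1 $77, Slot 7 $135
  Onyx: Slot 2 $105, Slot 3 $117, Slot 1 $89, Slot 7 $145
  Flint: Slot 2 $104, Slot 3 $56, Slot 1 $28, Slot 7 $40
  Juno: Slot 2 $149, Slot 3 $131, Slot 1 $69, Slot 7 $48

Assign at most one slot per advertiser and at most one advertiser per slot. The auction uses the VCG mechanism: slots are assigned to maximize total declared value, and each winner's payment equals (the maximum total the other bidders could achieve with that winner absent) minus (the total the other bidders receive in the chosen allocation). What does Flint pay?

Efficient allocation: Ridgeline→Slot 7 ($135), Onyx→Slot 1 ($89), Flint→Slot 2 ($104), Juno→Slot 3 ($131); total welfare W = $459.
Flint receives Slot 2 at value $104, so the others get W − 104 = $355.
Without Flint: best allocation of the remaining 3 bidders over all 4 slots is Ridgeline→Slot 3 ($107), Onyx→Slot 7 ($145), Juno→Slot 2 ($149), total $401.
VCG payment = (others' best without Flint) − (others' welfare with Flint) = 401 − 355 = $46.

Flint pays $46.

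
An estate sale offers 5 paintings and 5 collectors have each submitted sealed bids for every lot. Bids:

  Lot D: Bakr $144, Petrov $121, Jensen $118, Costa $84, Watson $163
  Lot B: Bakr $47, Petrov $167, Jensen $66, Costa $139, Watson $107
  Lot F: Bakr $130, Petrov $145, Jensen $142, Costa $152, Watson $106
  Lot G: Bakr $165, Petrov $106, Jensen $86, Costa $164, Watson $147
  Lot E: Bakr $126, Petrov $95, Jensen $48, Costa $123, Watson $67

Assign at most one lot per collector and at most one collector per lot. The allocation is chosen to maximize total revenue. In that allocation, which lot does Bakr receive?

Optimal: Bakr→Lot E ($126), Petrov→Lot B ($167), Jensen→Lot F ($142), Costa→Lot G ($164), Watson→Lot D ($163) — total 126+167+142+164+163 = $762.
Checked against all permutations: $762 is optimal.
Bakr's own top lot is Lot G ($165), but forcing Bakr→Lot G and reassigning the rest optimally gives only $760 — worse by 2.

Bakr receives Lot E.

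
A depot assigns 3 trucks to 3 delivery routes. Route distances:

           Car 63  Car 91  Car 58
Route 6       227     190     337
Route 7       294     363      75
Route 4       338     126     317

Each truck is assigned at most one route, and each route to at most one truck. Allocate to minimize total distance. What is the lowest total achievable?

Minimum total: 428 km

Optimal: Car 63→Route 6 (227 km), Car 91→Route 4 (126 km), Car 58→Route 7 (75 km) — total 227+126+75 = 428 km.
Column-greedy (each route in turn goes to its cheapest remaining truck) gives 603 km, worse by 175.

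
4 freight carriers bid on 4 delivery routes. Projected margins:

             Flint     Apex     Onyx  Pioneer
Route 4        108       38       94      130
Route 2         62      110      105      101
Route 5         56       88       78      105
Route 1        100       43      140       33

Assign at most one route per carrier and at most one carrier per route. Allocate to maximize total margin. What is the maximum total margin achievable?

This is a one-to-one assignment (maximum-weight bipartite matching).
Optimal: Flint→Route 4 ($108k), Apex→Route 2 ($110k), Onyx→Route 1 ($140k), Pioneer→Route 5 ($105k) — total 108+110+140+105 = $463k.
Column-greedy (each route in turn goes to its best remaining carrier) gives $418k, worse by 45.
Next-best assignment: Flint→Route 4, Apex→Route 5, Onyx→Route 1, Pioneer→Route 2 = $437k.

Maximum total: $463k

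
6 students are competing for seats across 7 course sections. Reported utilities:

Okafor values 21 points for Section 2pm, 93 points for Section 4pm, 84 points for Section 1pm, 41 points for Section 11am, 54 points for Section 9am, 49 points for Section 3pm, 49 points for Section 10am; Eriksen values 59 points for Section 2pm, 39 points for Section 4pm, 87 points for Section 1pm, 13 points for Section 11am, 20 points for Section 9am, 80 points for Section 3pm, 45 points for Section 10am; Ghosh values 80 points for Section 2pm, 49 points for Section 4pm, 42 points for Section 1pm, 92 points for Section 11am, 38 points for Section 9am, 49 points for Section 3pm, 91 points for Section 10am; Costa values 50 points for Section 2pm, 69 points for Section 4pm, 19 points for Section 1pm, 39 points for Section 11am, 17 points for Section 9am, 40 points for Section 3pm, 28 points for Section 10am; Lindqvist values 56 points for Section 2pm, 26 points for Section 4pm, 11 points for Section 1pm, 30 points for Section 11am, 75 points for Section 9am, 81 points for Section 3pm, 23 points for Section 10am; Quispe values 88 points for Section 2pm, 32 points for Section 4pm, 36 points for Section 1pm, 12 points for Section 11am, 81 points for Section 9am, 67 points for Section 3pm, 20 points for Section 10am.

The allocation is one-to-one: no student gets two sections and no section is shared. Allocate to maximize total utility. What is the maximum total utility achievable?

Maximum total: 488 points

Optimal: Okafor→Section 1pm (84 points), Eriksen→Section 3pm (80 points), Ghosh→Section 11am (92 points), Costa→Section 4pm (69 points), Lindqvist→Section 9am (75 points), Quispe→Section 2pm (88 points) — total 84+80+92+69+75+88 = 488 points.
Column-greedy (each section in turn goes to its best remaining student) gives 475 points, worse by 13.
Next-best assignment: Okafor→Section 1pm, Eriksen→Section 3pm, Ghosh→Section 10am, Costa→Section 4pm, Lindqvist→Section 9am, Quispe→Section 2pm = 487 points.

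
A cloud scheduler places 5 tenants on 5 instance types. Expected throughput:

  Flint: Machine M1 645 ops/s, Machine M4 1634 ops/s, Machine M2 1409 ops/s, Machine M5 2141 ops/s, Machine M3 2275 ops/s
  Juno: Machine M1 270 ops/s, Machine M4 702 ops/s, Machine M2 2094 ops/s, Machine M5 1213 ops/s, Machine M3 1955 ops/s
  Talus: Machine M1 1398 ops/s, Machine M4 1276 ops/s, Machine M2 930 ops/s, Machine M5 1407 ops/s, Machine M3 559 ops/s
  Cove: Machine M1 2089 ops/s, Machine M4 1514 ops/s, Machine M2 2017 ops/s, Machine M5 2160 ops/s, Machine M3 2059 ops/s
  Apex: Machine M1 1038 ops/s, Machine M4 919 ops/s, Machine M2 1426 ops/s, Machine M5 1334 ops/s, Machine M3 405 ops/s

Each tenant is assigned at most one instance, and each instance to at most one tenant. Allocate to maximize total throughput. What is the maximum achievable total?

This is the linear assignment problem.
Optimal: Flint→Machine M3 (2275 ops/s), Juno→Machine M2 (2094 ops/s), Talus→Machine M4 (1276 ops/s), Cove→Machine M1 (2089 ops/s), Apex→Machine M5 (1334 ops/s) — total 2275+2094+1276+2089+1334 = 9068 ops/s.
Max-entry greedy (repeatedly take the single best remaining cell) gives 8846 ops/s, worse by 222.
Next-best assignment: Flint→Machine M5, Juno→Machine M3, Talus→Machine M4, Cove→Machine M1, Apex→Machine M2 = 8887 ops/s.
Swapping Juno↔Cove (Juno→Machine M1 270 ops/s, Cove→Machine M2 2017 ops/s) loses 1896.
No other one-to-one assignment exceeds 9068 ops/s.

Maximum total: 9068 ops/s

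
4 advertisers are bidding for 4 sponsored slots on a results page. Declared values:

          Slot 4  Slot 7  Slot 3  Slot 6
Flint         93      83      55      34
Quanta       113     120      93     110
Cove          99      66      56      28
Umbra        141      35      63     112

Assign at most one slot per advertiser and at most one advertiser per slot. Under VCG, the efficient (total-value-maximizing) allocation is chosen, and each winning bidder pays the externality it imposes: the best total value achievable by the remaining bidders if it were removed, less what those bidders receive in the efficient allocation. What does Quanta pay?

Efficient allocation: Flint→Slot 7 ($83), Quanta→Slot 6 ($110), Cove→Slot 3 ($56), Umbra→Slot 4 ($141); total welfare W = $390.
Quanta receives Slot 6 at value $110, so the others get W − 110 = $280.
Without Quanta: best allocation of the remaining 3 bidders over all 4 slots is Flint→Slot 7 ($83), Cove→Slot 4 ($99), Umbra→Slot 6 ($112), total $294.
VCG payment = (others' best without Quanta) − (others' welfare with Quanta) = 294 − 280 = $14.

Quanta pays $14.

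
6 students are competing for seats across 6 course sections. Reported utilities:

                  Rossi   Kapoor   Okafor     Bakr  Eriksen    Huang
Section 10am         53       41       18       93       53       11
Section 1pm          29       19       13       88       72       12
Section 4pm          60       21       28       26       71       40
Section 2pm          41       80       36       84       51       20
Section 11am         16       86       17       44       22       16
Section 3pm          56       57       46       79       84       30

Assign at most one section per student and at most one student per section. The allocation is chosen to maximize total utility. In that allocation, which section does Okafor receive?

Okafor receives Section 2pm.

Treat this as an assignment problem: match each student to one section.
Optimal: Rossi→Section 10am (53 points), Kapoor→Section 11am (86 points), Okafor→Section 2pm (36 points), Bakr→Section 1pm (88 points), Eriksen→Section 3pm (84 points), Huang→Section 4pm (40 points) — total 53+86+36+88+84+40 = 387 points.
Max-entry greedy (repeatedly take the single best remaining cell) gives 371 points, worse by 16.
Next-best assignment: Rossi→Section 3pm, Kapoor→Section 11am, Okafor→Section 2pm, Bakr→Section 10am, Eriksen→Section 1pm, Huang→Section 4pm = 383 points.
Swapping Kapoor↔Okafor (Kapoor→Section 2pm 80 points, Okafor→Section 11am 17 points) loses 25.
Every other assignment is strictly worse.
Okafor's own top section is Section 3pm (46 points), but forcing Okafor→Section 3pm and reassigning the rest optimally gives only 381 points — worse by 6.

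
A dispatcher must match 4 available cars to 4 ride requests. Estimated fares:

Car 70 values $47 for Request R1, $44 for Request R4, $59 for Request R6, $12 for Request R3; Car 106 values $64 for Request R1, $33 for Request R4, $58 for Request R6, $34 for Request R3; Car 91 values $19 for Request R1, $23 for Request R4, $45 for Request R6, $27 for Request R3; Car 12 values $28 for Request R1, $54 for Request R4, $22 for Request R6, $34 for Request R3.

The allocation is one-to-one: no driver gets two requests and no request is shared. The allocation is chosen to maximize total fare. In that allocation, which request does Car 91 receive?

Car 91 receives Request R3.

Optimal: Car 70→Request R6 ($59), Car 106→Request R1 ($64), Car 91→Request R3 ($27), Car 12→Request R4 ($54) — total 59+64+27+54 = $204.
Next-best assignment: Car 70→Request R4, Car 106→Request R1, Car 91→Request R6, Car 12→Request R3 = $187.
Car 91's own top request is Request R6 ($45), but forcing Car 91→Request R6 and reassigning the rest optimally gives only $187 — worse by 17.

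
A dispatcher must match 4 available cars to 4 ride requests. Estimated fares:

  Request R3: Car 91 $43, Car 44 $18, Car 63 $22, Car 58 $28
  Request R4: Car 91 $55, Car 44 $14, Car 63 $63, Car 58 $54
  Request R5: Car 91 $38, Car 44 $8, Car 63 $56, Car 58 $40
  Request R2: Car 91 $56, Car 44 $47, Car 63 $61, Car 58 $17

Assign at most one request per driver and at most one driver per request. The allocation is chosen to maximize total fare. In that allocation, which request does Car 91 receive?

This is a one-to-one assignment (maximum-weight bipartite matching).
Optimal: Car 91→Request R3 ($43), Car 44→Request R2 ($47), Car 63→Request R5 ($56), Car 58→Request R4 ($54) — total 43+47+56+54 = $200.
Row-greedy (each driver in turn takes its best remaining request) gives $177, worse by 23.
Swapping Car 44↔Car 58 (Car 44→Request R4 $14, Car 58→Request R2 $17) loses 70.
Car 91's own top request is Request R2 ($56), but forcing Car 91→Request R2 and reassigning the rest optimally gives only $184 — worse by 16.

Car 91 receives Request R3.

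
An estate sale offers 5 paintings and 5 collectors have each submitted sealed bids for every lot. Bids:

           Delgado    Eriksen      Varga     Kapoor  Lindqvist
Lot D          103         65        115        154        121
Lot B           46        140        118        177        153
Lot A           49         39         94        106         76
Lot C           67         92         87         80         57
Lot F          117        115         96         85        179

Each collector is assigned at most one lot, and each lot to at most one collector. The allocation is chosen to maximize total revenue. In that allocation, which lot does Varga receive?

This is the linear assignment problem.
Optimal: Delgado→Lot D ($103), Eriksen→Lot C ($92), Varga→Lot A ($94), Kapoor→Lot B ($177), Lindqvist→Lot F ($179) — total 103+92+94+177+179 = $645.
Row-greedy (each collector in turn takes its best remaining lot) gives $535, worse by 110.
Varga's own top lot is Lot B ($118), but forcing Varga→Lot B and reassigning the rest optimally gives only $598 — worse by 47.

Varga receives Lot A.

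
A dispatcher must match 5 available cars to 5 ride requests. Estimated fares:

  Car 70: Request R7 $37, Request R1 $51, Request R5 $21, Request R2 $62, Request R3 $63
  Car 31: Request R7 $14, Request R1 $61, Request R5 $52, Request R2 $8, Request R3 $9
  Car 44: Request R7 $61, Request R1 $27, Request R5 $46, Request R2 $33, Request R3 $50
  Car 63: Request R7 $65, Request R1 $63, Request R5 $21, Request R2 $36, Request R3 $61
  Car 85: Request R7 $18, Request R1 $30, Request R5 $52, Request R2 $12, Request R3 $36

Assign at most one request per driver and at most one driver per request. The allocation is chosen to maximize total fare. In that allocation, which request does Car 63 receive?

Optimal: Car 70→Request R2 ($62), Car 31→Request R1 ($61), Car 44→Request R7 ($61), Car 63→Request R3 ($61), Car 85→Request R5 ($52) — total 62+61+61+61+52 = $297.
Max-entry greedy (repeatedly take the single best remaining cell) gives $274, worse by 23.
Next-best assignment: Car 70→Request R2, Car 31→Request R1, Car 44→Request R3, Car 63→Request R7, Car 85→Request R5 = $290.
Checked against all permutations: $297 is optimal.
Car 63's own top request is Request R7 ($65), but forcing Car 63→Request R7 and reassigning the rest optimally gives only $290 — worse by 7.

Car 63 receives Request R3.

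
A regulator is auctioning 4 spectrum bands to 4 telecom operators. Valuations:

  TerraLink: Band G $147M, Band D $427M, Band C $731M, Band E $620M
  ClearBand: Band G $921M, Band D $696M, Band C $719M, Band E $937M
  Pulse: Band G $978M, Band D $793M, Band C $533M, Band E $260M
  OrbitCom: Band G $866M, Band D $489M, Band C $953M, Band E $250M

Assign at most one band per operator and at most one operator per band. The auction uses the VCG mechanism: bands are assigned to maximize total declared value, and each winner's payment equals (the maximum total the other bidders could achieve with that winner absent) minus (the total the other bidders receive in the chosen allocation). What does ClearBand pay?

ClearBand pays $161M.

Efficient allocation: TerraLink→Band C ($731M), ClearBand→Band E ($937M), Pulse→Band D ($793M), OrbitCom→Band G ($866M); total welfare W = $3327M.
ClearBand receives Band E at value $937M, so the others get W − 937 = $2390M.
Without ClearBand: best allocation of the remaining 3 bidders over all 4 bands is TerraLink→Band E ($620M), Pulse→Band G ($978M), OrbitCom→Band C ($953M), total $2551M.
VCG payment = (others' best without ClearBand) − (others' welfare with ClearBand) = 2551 − 2390 = $161M.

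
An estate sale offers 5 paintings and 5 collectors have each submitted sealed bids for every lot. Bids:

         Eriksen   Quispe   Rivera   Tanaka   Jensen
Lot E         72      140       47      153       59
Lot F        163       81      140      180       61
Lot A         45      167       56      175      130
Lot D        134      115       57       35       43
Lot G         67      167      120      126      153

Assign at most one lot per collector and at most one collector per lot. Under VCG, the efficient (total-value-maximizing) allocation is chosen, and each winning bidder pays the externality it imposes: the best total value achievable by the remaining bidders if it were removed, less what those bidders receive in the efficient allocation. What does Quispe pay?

Efficient allocation: Eriksen→Lot D ($134), Quispe→Lot A ($167), Rivera→Lot F ($140), Tanaka→Lot E ($153), Jensen→Lot G ($153); total welfare W = $747.
Quispe receives Lot A at value $167, so the others get W − 167 = $580.
Without Quispe: best allocation of the remaining 4 bidders over all 5 lots is Eriksen→Lot D ($134), Rivera→Lot F ($140), Tanaka→Lot A ($175), Jensen→Lot G ($153), total $602.
VCG payment = (others' best without Quispe) − (others' welfare with Quispe) = 602 − 580 = $22.

Quispe pays $22.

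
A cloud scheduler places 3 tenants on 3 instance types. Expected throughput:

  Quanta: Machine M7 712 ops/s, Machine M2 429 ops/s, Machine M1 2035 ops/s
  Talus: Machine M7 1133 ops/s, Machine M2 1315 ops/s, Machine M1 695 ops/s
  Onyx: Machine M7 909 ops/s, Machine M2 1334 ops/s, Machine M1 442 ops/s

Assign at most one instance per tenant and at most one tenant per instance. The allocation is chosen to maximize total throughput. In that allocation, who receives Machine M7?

This is the linear assignment problem.
Optimal: Quanta→Machine M1 (2035 ops/s), Talus→Machine M7 (1133 ops/s), Onyx→Machine M2 (1334 ops/s) — total 2035+1133+1334 = 4502 ops/s.
Row-greedy (each tenant in turn takes its best remaining instance) gives 4259 ops/s, worse by 243.
Next-best assignment: Quanta→Machine M1, Talus→Machine M2, Onyx→Machine M7 = 4259 ops/s.
Swapping Quanta↔Onyx (Quanta→Machine M2 429 ops/s, Onyx→Machine M1 442 ops/s) loses 2498.
No other one-to-one assignment exceeds 4502 ops/s.
Talus's own top instance is Machine M2 (1315 ops/s), but forcing Talus→Machine M2 and reassigning the rest optimally gives only 4259 ops/s — worse by 243.

Talus receives Machine M7.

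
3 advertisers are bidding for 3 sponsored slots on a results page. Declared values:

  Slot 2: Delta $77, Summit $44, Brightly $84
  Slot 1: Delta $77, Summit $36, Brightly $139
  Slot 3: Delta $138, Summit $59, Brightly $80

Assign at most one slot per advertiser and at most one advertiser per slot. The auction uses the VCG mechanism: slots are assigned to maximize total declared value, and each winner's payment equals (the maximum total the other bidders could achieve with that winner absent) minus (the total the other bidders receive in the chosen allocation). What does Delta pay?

Efficient allocation: Delta→Slot 3 ($138), Summit→Slot 2 ($44), Brightly→Slot 1 ($139); total welfare W = $321.
Delta receives Slot 3 at value $138, so the others get W − 138 = $183.
Without Delta: best allocation of the remaining 2 bidders over all 3 slots is Summit→Slot 3 ($59), Brightly→Slot 1 ($139), total $198.
VCG payment = (others' best without Delta) − (others' welfare with Delta) = 198 − 183 = $15.

Delta pays $15.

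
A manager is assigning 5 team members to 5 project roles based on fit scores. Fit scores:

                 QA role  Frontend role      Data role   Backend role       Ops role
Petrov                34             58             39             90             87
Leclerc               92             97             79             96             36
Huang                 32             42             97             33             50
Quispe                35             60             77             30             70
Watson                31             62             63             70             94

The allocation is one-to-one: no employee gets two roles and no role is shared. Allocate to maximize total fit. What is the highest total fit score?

Optimal: Petrov→Backend role (90 pts), Leclerc→QA role (92 pts), Huang→Data role (97 pts), Quispe→Frontend role (60 pts), Watson→Ops role (94 pts) — total 90+92+97+60+94 = 433 pts.
Next-best assignment: Petrov→Backend role, Leclerc→Frontend role, Huang→Data role, Quispe→QA role, Watson→Ops role = 413 pts.
Swapping Leclerc↔Huang (Leclerc→Data role 79 pts, Huang→QA role 32 pts) loses 78.
Checked against all permutations: 433 pts is optimal.

Maximum total: 433 pts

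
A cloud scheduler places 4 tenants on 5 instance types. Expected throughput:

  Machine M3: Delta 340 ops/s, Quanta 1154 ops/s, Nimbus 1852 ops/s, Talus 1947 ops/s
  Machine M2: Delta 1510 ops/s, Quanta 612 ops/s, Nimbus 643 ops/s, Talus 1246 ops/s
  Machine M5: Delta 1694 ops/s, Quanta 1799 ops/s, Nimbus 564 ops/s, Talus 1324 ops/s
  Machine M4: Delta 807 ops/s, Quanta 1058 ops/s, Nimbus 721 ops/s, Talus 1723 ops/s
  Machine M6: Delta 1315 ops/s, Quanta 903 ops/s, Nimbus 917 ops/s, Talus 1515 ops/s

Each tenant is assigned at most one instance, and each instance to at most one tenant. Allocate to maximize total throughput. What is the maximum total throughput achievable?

Optimal: Delta→Machine M2 (1510 ops/s), Quanta→Machine M5 (1799 ops/s), Nimbus→Machine M3 (1852 ops/s), Talus→Machine M4 (1723 ops/s) — total 1510+1799+1852+1723 = 6884 ops/s.
Column-greedy (each instance in turn goes to its best remaining tenant) gives 5977 ops/s, worse by 907.
Next-best assignment: Delta→Machine M6, Quanta→Machine M5, Nimbus→Machine M3, Talus→Machine M4 = 6689 ops/s.

Max total: 6884 ops/s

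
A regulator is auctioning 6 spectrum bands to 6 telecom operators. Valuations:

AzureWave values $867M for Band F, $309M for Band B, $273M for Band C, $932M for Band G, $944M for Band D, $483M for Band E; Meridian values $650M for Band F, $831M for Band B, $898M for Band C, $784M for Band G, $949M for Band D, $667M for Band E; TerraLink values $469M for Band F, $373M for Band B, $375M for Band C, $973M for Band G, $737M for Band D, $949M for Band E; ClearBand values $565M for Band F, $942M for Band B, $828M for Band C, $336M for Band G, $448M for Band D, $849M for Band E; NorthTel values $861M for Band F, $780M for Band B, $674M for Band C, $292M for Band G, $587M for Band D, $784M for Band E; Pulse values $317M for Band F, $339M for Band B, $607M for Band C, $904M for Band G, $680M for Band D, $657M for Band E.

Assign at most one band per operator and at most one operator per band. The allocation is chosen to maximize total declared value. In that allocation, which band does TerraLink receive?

Optimal: AzureWave→Band D ($944M), Meridian→Band C ($898M), TerraLink→Band E ($949M), ClearBand→Band B ($942M), NorthTel→Band F ($861M), Pulse→Band G ($904M) — total 944+898+949+942+861+904 = $5498M.
Max-entry greedy (repeatedly take the single best remaining cell) gives $5122M, worse by 376.
Next-best assignment: AzureWave→Band D, Meridian→Band B, TerraLink→Band E, ClearBand→Band C, NorthTel→Band F, Pulse→Band G = $5317M.
TerraLink's own top band is Band G ($973M), but forcing TerraLink→Band G and reassigning the rest optimally gives only $5275M — worse by 223.

TerraLink receives Band E.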